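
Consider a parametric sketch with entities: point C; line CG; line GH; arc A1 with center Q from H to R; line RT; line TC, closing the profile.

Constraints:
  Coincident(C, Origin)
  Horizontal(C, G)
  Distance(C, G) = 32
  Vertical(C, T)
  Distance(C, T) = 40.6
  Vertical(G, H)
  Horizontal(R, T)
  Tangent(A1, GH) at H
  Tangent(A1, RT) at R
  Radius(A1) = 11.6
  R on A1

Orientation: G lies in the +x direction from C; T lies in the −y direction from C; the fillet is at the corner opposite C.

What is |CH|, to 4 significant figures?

43.19

C is at the origin; CG is horizontal with |CG| = 32.0 and G on the +x side, so G = (32.00, 0.000). CT is vertical with |CT| = 40.6 and T on the −y side, so T = (0.000, -40.60). The virtual corner opposite C is at (32.00, -40.60). Since A1 is tangent to GH there, QH ⟂ GH and tangency of A1 to RT means the radius QR is perpendicular to RT, with radius 11.6, so the center Q sits 11.6 in from both sides at Q = (20.40, -29.00). That places the tangent points at H = (32.00, -29.00) on GH and R = (20.40, -40.60) on RT. Then |CH| = |H − C| = 43.19.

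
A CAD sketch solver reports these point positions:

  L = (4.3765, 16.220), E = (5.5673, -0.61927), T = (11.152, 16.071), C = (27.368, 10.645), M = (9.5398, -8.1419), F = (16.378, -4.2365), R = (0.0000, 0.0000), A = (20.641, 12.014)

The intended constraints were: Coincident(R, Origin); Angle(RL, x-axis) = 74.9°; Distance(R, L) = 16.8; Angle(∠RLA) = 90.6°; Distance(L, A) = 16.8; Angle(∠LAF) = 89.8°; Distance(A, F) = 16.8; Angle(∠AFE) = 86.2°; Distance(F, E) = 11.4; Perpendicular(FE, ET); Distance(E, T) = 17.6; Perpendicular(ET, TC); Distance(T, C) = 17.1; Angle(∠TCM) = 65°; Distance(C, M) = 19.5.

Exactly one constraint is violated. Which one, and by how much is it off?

Distance(C, M) = 19.5 — off by 6.40.

R = (0.00, 0.00) ✓; RL at 74.90° ✓; |RL| = 16.80 ✓; ∠RLA = 90.60° ✓; |LA| = 16.80 ✓; ∠LAF = 89.80° ✓; |AF| = 16.80 ✓; ∠AFE = 86.20° ✓; |FE| = 11.40 ✓; ∠(FE, ET) = 90.00° ✓; |ET| = 17.60 ✓; ∠(ET, TC) = 90.00° ✓; |TC| = 17.10 ✓; ∠TCM = 65.00° ✓; |CM| = 25.90 ✗.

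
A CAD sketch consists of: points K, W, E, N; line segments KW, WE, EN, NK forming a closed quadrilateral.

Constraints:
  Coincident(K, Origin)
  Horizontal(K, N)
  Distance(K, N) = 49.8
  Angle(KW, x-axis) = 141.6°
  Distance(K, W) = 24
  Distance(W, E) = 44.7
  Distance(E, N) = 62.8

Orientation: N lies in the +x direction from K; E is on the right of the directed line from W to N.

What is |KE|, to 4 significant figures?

28.75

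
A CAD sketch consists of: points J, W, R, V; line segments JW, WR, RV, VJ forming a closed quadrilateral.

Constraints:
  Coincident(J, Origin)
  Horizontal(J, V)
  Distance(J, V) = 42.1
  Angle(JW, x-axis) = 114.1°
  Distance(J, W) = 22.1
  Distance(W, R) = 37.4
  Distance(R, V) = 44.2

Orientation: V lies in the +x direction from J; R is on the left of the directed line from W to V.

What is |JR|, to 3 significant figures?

45.9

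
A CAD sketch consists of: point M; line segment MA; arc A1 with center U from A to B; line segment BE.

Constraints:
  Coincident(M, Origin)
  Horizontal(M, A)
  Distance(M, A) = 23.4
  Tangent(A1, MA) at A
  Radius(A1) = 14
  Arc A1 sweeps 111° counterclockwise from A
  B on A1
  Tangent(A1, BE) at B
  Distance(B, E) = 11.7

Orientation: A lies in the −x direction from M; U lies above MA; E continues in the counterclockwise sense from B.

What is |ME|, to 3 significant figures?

33.3

On A1, A sits at bearing -90° from U; a 111° counterclockwise sweep puts B at bearing 21°, so B = U + 14.0·(cos 21°, sin 21°) = (-10.3, 19.0). The tangent condition forces UB to be normal to BE, so BE runs along (−sin 21°, cos 21°); with |BE| = 11.7, E = (-14.5, 29.9). Then |ME| = |E − M| = 33.3.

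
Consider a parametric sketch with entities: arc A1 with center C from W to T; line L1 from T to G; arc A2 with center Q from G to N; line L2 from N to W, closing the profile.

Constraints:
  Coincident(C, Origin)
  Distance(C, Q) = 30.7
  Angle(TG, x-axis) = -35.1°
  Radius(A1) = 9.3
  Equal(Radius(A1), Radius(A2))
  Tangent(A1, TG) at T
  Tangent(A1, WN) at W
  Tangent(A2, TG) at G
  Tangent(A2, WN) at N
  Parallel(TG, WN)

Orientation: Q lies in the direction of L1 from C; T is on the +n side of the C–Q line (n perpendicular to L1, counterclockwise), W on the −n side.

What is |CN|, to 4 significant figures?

32.08

Tangency of A1 to both parallel lines with radius 9.3 puts T and W at C ± 9.3·n: T = (5.348, 7.609), W = (-5.348, -7.609). Equal radii place G and N the same way about Q: G = Q + 9.3·n = (30.46, -10.04), N = Q − 9.3·n = (19.77, -25.26). Then |CN| = |N − C| = 32.08.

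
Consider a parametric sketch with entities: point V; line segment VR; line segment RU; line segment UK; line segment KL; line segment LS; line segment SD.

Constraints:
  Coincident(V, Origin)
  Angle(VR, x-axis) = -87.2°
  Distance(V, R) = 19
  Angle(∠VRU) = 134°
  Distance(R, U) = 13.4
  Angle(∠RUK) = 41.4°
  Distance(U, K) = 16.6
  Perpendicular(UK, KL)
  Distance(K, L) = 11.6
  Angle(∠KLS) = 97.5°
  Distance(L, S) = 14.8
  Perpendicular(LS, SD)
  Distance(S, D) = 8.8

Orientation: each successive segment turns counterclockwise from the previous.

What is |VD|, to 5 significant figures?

28.326

V is at the origin; VR runs at -87.2° with length 19.0, so R = (0.92815, -18.977). ∠VRU = 134.0° gives RU at -41.200° from the x-axis; with |RU| = 13.4, U = (11.011, -27.804). ∠RUK = 41.4° gives UK at 97.400° from the x-axis; with |UK| = 16.6, K = (8.8725, -11.342). UK is perpendicular to KL, so KL runs at -172.60°; with |KL| = 11.6, L = (-2.6309, -12.836). ∠KLS = 97.5° gives LS at -90.100° from the x-axis; with |LS| = 14.8, S = (-2.6567, -27.636). LS ⟂ SD, so SD runs at -0.10000°; with |SD| = 8.8, D = (6.1433, -27.651). Then |VD| = |D − V| = 28.326.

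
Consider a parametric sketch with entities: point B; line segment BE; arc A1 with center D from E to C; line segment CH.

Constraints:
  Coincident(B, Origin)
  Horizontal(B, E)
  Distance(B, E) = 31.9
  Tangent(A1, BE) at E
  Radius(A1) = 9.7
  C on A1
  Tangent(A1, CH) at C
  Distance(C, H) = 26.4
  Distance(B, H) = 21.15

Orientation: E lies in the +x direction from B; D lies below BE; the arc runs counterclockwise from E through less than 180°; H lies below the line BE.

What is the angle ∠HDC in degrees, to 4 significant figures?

69.83°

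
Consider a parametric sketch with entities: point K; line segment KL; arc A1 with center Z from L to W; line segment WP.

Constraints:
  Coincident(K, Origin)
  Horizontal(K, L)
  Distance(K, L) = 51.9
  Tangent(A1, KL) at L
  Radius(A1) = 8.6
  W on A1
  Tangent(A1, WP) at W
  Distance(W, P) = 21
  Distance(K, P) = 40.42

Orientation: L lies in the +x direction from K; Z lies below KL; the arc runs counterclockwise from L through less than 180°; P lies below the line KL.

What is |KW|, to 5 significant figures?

44.711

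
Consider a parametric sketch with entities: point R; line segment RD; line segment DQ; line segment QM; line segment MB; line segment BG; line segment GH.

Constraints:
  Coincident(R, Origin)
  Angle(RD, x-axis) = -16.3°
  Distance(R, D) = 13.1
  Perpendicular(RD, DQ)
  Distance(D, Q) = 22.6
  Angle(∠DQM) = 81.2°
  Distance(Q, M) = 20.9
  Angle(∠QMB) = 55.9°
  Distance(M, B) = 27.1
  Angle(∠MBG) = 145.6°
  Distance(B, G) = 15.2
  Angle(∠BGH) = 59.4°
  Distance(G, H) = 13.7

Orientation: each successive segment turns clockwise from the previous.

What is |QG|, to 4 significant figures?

29.25

∠QMB = 55.9° gives MB at 30.80° from the x-axis; with |MB| = 27.1, B = (10.58, -2.626). ∠MBG = 145.6° gives BG at -3.600° from the x-axis; with |BG| = 15.2, G = (25.75, -3.581). Then |QG| = |G − Q| = 29.25.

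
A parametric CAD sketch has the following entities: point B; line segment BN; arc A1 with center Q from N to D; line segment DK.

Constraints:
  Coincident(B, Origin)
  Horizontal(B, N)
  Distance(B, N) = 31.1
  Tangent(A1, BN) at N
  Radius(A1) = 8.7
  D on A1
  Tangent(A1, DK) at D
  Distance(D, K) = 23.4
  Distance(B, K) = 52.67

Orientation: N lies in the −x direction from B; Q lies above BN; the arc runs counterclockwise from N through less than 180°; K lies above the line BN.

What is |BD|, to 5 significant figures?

29.504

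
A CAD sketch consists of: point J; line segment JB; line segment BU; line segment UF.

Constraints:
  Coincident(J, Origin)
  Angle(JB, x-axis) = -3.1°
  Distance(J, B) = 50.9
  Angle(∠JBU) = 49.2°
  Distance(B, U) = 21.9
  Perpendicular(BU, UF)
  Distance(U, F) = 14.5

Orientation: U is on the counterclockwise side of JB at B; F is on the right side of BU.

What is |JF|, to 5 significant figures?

54.234

∠JBU = 49.2°, so BU runs at -3.1° + (180° − 49.2°) = 127.70° from the x-axis; with |BU| = 21.9, U = B + 21.9·(cos 127.70°, sin 127.70°) = (37.433, 14.575). BU is perpendicular to UF; with |UF| = 14.5 on the right of BU, F = U + 14.5·(0.79122, 0.61153) = (48.906, 23.442). Then |JF| = |F − J| = 54.234.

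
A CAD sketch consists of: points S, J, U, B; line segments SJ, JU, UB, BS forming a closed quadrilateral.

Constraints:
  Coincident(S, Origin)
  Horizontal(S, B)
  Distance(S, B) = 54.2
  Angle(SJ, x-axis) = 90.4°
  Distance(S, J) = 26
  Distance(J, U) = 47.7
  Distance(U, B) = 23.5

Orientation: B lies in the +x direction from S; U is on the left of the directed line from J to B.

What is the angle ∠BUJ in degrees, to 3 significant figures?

111°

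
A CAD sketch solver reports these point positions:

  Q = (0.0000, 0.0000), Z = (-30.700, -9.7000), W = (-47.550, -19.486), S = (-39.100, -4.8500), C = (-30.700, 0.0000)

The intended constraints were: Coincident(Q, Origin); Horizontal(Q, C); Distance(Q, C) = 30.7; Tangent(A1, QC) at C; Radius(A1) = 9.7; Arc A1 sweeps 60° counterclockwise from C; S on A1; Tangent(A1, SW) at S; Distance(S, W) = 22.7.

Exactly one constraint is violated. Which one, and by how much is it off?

Distance(S, W) = 22.7 — off by 5.80.

Q = (0.00, 0.00) ✓; Q.y = 0.00, C.y = 0.00 ✓; |QC| = 30.70 ✓; ∠(ZC, CQ) = 90.00° ✓; |ZC| = 9.700 ✓; bearing(Z→S) − bearing(Z→C) = 60.00° ✓; |ZS| = 9.700 ✓; ∠(ZS, SW) = 90.00° ✓; |SW| = 16.90 ✗.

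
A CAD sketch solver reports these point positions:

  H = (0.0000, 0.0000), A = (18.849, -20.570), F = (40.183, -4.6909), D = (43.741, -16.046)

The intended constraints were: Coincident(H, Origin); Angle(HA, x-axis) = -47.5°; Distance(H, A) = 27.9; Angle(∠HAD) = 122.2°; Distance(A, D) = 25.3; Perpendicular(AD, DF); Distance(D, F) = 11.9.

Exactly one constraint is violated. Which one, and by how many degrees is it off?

Perpendicular(AD, DF) — off by 7.10°.

H = (0.00, 0.00) ✓; HA at -47.50° ✓; |HA| = 27.90 ✓; ∠HAD = 122.2° ✓; |AD| = 25.30 ✓; ∠(AD, DF) = 97.10° ✗; |DF| = 11.90 ✓.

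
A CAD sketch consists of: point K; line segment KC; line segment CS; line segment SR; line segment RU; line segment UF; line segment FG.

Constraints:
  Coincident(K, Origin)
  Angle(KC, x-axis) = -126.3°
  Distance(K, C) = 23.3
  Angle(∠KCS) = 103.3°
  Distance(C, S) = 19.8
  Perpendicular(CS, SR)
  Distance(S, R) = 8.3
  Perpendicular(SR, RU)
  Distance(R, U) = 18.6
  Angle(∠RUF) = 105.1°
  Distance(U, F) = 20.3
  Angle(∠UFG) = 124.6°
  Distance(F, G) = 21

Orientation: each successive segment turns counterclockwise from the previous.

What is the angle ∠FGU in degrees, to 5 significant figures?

27.190°

∠RUF = 105.1° gives UF at -154.70° from the x-axis; with |UF| = 20.3, F = (-25.048, -22.988). ∠UFG = 124.6° gives FG at -99.300° from the x-axis; with |FG| = 21.0, G = (-28.442, -43.712). Then cos ∠FGU = GF·GU / (|GF||GU|), giving 27.190°.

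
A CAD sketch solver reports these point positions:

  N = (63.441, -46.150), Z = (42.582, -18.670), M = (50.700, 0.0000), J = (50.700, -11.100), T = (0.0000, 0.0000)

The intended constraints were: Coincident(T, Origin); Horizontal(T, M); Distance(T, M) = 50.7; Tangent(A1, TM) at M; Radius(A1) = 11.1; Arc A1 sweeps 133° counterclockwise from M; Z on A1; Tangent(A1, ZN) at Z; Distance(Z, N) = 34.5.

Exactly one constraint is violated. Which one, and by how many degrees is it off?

Tangent(A1, ZN) at Z — off by 5.80°.

T = (0.00, 0.00) ✓; T.y = 0.00, M.y = 0.00 ✓; |TM| = 50.70 ✓; ∠(JM, MT) = 90.00° ✓; |JM| = 11.10 ✓; bearing(J→Z) − bearing(J→M) = 133.0° ✓; |JZ| = 11.10 ✓; ∠(JZ, ZN) = 95.80° ✗; |ZN| = 34.50 ✓.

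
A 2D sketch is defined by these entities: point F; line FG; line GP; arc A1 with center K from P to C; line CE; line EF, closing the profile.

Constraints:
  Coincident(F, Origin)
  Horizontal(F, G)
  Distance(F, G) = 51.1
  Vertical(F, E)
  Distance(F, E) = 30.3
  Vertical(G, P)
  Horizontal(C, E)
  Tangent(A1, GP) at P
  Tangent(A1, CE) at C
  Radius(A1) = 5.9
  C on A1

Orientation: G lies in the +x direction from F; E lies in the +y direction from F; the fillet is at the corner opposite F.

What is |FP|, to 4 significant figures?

56.63

F is at the origin; F and G share the same y with |FG| = 51.1 and G on the +x side, so G = (51.10, 0.000). F and E share the same x with |FE| = 30.3 and E on the +y side, so E = (0.000, 30.30). The virtual corner opposite F is at (51.10, 30.30). Tangency of A1 to GP means the radius KP is perpendicular to GP and since A1 is tangent to CE there, KC ⟂ CE, with radius 5.9, so the center K sits 5.9 in from both sides at K = (45.20, 24.40). That places the tangent points at P = (51.10, 24.40) on GP and C = (45.20, 30.30) on CE. Then |FP| = |P − F| = 56.63.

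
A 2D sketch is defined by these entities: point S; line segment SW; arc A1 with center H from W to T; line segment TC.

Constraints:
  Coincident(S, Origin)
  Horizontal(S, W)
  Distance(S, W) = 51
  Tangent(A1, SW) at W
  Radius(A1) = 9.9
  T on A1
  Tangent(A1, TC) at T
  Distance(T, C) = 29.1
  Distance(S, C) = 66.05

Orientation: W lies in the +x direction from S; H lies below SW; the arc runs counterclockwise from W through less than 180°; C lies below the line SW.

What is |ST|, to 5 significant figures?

43.849

S is at the origin; S and W share the same y with |SW| = 51.0 and W on the +x side, so W = (51.000, 0.0000). The tangent condition forces HW to be normal to SW, so H = W + (0, -9.9) = (51.000, -9.9000). Since HT ⟂ TC (tangency), |HC| = √(9.9² + 29.1²) = 30.738 regardless of where T sits on A1. So C lies on both circle(S, 66.05) and circle(H, 30.738); the below-SW intersection is C = (52.084, -40.619). T is the foot of the tangent from C: T = (41.746, -13.417).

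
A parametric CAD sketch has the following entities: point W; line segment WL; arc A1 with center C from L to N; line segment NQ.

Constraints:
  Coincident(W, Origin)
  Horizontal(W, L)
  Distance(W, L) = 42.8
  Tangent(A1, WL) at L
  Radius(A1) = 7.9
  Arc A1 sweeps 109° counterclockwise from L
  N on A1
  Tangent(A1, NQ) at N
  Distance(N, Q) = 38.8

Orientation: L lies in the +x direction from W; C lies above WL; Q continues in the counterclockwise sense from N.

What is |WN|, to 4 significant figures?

51.35

W is at the origin; W and L share the same y with |WL| = 42.8 and L on the +x side, so L = (42.80, 0.000). The tangent condition forces CL to be normal to WL, so C = L + (0, 7.9) = (42.80, 7.900). On A1, L sits at bearing -90° from C; a 109° counterclockwise sweep puts N at bearing 19°, so N = C + 7.9·(cos 19°, sin 19°) = (50.27, 10.47). Then |WN| = |N − W| = 51.35.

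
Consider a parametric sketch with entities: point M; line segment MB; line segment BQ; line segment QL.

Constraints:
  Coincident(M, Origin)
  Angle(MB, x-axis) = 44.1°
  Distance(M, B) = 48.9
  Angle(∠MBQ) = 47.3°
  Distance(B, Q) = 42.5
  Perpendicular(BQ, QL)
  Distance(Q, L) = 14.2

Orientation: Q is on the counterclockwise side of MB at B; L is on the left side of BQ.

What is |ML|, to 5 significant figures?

23.658

M is at the origin; MB runs at 44.1° with length 48.9, so B = 48.9·(cos 44.1°, sin 44.1°) = (35.116, 34.030). ∠MBQ = 47.3°, so BQ runs at 44.1° + (180° − 47.3°) = 176.80° from the x-axis; with |BQ| = 42.5, Q = B + 42.5·(cos 176.80°, sin 176.80°) = (-7.3174, 36.403). BQ is perpendicular to QL; with |QL| = 14.2 on the left of BQ, L = Q + 14.2·(-0.055822, -0.99844) = (-8.1100, 22.225). Then |ML| = |L − M| = 23.658.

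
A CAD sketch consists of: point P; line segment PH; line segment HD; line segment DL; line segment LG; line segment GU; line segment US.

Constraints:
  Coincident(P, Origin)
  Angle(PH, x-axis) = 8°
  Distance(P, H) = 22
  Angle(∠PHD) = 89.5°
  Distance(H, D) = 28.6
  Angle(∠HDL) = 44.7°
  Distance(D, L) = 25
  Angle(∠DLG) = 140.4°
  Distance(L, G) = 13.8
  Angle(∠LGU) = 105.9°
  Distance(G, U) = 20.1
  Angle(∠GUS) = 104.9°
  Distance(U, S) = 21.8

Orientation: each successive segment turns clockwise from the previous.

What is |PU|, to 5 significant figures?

24.253

∠DLG = 140.4° gives LG at 102.60° from the x-axis; with |LG| = 13.8, G = (2.7547, 3.4968). ∠LGU = 105.9° gives GU at 28.500° from the x-axis; with |GU| = 20.1, U = (20.419, 13.088). Then |PU| = |U − P| = 24.253.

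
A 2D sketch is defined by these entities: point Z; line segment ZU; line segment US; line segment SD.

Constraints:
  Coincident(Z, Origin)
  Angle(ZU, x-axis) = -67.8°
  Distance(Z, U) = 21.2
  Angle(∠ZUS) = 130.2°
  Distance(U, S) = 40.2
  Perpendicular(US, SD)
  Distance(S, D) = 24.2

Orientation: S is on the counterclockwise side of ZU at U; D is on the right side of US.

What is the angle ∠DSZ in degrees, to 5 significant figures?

106.73°

∠ZUS = 130.2°, so US runs at -67.8° + (180° − 130.2°) = -18.000° from the x-axis; with |US| = 40.2, S = U + 40.2·(cos -18.000°, sin -18.000°) = (46.243, -32.051). US ⟂ SD; with |SD| = 24.2 on the right of US, D = S + 24.2·(-0.30902, -0.95106) = (38.764, -55.067). Then cos ∠DSZ = SD·SZ / (|SD||SZ|), giving 106.73°.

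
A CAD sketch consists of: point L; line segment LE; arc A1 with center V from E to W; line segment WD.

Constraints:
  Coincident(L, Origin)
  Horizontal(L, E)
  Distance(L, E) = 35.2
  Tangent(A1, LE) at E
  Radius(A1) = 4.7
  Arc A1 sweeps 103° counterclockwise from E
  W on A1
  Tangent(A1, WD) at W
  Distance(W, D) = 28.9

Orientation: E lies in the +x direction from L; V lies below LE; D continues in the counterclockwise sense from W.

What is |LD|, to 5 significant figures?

50.283

On A1, E sits at bearing 90° from V; a 103° counterclockwise sweep puts W at bearing 193°, so W = V + 4.7·(cos 193°, sin 193°) = (30.620, -5.7573). Since A1 is tangent to WD there, VW ⟂ WD, so WD runs along (−sin 193°, cos 193°); with |WD| = 28.9, D = (37.122, -33.917). Then |LD| = |D − L| = 50.283.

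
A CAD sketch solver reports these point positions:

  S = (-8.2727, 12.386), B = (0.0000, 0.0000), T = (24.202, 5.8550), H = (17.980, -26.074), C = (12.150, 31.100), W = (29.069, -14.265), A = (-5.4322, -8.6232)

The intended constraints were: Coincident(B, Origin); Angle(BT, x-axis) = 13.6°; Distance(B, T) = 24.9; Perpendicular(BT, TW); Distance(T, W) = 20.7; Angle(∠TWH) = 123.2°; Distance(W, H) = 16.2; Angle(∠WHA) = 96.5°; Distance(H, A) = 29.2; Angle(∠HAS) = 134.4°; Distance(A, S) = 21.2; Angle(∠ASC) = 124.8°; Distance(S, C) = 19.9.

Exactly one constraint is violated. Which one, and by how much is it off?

Distance(S, C) = 19.9 — off by 7.80.

B = (0.00, 0.00) ✓; BT at 13.60° ✓; |BT| = 24.90 ✓; ∠(BT, TW) = 90.00° ✓; |TW| = 20.70 ✓; ∠TWH = 123.2° ✓; |WH| = 16.20 ✓; ∠WHA = 96.50° ✓; |HA| = 29.20 ✓; ∠HAS = 134.4° ✓; |AS| = 21.20 ✓; ∠ASC = 124.8° ✓; |SC| = 27.70 ✗.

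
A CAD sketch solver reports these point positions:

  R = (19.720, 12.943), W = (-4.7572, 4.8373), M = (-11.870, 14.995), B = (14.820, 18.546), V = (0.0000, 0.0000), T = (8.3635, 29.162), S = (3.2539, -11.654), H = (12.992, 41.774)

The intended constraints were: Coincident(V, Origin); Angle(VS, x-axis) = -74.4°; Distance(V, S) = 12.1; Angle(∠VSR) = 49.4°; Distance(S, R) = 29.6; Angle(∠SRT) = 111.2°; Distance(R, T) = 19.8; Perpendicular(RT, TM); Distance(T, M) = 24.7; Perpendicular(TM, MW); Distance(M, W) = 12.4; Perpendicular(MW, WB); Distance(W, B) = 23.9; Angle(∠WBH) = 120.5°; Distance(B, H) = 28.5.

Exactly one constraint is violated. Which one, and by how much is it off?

Distance(B, H) = 28.5 — off by 5.20.

V = (0.00, 0.00) ✓; VS at -74.40° ✓; |VS| = 12.10 ✓; ∠VSR = 49.40° ✓; |SR| = 29.60 ✓; ∠SRT = 111.2° ✓; |RT| = 19.80 ✓; ∠(RT, TM) = 90.00° ✓; |TM| = 24.70 ✓; ∠(TM, MW) = 90.00° ✓; |MW| = 12.40 ✓; ∠(MW, WB) = 90.00° ✓; |WB| = 23.90 ✓; ∠WBH = 120.5° ✓; |BH| = 23.30 ✗.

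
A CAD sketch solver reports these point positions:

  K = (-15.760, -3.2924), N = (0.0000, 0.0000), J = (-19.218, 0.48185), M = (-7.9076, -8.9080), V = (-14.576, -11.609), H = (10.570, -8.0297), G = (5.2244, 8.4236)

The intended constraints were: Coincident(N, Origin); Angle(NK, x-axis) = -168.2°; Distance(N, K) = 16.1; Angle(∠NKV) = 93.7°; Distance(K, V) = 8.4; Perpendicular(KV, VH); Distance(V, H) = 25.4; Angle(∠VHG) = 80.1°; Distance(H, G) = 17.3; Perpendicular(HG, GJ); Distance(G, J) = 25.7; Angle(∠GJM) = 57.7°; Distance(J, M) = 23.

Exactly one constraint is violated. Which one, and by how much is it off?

Distance(J, M) = 23 — off by 8.30.

N = (0.00, 0.00) ✓; NK at -168.2° ✓; |NK| = 16.10 ✓; ∠NKV = 93.70° ✓; |KV| = 8.400 ✓; ∠(KV, VH) = 90.00° ✓; |VH| = 25.40 ✓; ∠VHG = 80.10° ✓; |HG| = 17.30 ✓; ∠(HG, GJ) = 90.00° ✓; |GJ| = 25.70 ✓; ∠GJM = 57.70° ✓; |JM| = 14.70 ✗.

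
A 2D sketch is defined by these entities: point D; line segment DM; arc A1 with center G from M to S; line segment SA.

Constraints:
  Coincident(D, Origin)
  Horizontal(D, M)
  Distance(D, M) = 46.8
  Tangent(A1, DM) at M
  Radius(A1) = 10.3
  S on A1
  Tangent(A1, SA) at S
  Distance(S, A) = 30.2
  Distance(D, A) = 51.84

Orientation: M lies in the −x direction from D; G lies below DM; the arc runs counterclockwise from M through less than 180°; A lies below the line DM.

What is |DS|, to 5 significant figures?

57.022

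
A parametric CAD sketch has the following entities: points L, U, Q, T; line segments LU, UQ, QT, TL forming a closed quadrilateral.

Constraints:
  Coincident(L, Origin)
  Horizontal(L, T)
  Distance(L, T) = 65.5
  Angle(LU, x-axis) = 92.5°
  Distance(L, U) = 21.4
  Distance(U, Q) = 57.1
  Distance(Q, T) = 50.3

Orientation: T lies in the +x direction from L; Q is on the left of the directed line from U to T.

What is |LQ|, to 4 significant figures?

68.93

L is at the origin; L and T share the same y with |LT| = 65.5 and T in +x, so T = (65.5, 0). LU runs at 92.5° with |LU| = 21.4, so U = (-0.9335, 21.38). Q is determined by |UQ| = 57.1 and |QT| = 50.3 together: it lies at the intersection of circle(U, 57.1) and circle(T, 50.3). With |UT| = 69.79, the foot of the radical line on UT is 40.13 from U and the perpendicular offset is √(57.1² − 40.13²) = 40.62. Taking the left-of-UT solution: Q = (49.71, 47.76).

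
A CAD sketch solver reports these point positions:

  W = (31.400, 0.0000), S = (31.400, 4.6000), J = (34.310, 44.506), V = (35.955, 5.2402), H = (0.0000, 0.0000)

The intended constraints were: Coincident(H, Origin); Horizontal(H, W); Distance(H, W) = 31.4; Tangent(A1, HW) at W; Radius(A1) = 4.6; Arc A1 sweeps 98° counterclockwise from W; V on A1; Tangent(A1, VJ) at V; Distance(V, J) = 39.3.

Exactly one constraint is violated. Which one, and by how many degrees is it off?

Tangent(A1, VJ) at V — off by 5.60°.

H = (0.00, 0.00) ✓; H.y = 0.00, W.y = 0.00 ✓; |HW| = 31.40 ✓; ∠(SW, WH) = 90.00° ✓; |SW| = 4.600 ✓; bearing(S→V) − bearing(S→W) = 98.00° ✓; |SV| = 4.600 ✓; ∠(SV, VJ) = 95.60° ✗; |VJ| = 39.30 ✓.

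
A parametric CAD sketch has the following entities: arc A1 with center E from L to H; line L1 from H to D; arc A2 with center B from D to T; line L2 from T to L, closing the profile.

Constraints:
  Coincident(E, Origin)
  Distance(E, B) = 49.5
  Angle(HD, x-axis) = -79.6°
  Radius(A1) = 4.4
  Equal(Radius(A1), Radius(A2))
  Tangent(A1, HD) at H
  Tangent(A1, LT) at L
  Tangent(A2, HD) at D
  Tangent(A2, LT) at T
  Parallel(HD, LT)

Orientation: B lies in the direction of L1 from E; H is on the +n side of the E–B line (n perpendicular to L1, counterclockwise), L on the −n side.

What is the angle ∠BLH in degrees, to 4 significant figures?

84.92°

The slot axis is L1's direction at -79.6°, so u = (cos -79.6°, sin -79.6°) = (0.1805, -0.9836) and n = (−sin -79.6°, cos -79.6°) = (0.9836, 0.1805). E is at the origin and B lies 49.5 along u from E, so B = 49.5·u = (8.936, -48.69). Tangency of A1 to both parallel lines with radius 4.4 puts H and L at E ± 4.4·n: H = (4.328, 0.7943), L = (-4.328, -0.7943). Then cos ∠BLH = LB·LH / (|LB||LH|), giving 84.92°.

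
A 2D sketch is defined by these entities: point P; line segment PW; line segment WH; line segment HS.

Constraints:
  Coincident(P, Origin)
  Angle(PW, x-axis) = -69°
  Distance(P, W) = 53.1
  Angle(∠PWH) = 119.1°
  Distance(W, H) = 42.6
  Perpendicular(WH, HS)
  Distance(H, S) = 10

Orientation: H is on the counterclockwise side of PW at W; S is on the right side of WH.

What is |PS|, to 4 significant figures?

88.67

P is at the origin; PW runs at -69.0° with length 53.1, so W = 53.1·(cos -69.0°, sin -69.0°) = (19.03, -49.57). ∠PWH = 119.1°, so WH runs at -69.0° + (180° − 119.1°) = -8.100° from the x-axis; with |WH| = 42.6, H = W + 42.6·(cos -8.100°, sin -8.100°) = (61.20, -55.58). The perpendicularity gives HS at right angles to WH; with |HS| = 10.0 on the right of WH, S = H + 10.0·(-0.1409, -0.9900) = (59.80, -65.48). Then |PS| = |S − P| = 88.67.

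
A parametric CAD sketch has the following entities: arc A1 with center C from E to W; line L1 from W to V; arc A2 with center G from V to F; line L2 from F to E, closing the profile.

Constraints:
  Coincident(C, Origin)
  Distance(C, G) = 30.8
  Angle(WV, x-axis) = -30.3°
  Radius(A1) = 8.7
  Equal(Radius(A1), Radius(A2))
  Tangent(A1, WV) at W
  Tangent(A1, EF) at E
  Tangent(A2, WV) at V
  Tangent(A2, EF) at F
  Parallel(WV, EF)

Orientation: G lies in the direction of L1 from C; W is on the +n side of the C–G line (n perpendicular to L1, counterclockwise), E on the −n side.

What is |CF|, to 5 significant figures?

32.005

The slot axis is L1's direction at -30.3°, so u = (cos -30.3°, sin -30.3°) = (0.86340, -0.50453) and n = (−sin -30.3°, cos -30.3°) = (0.50453, 0.86340). C is at the origin and G lies 30.8 along u from C, so G = 30.8·u = (26.593, -15.539). Tangency of A1 to both parallel lines with radius 8.7 puts W and E at C ± 8.7·n: W = (4.3894, 7.5115), E = (-4.3894, -7.5115). Equal radii place V and F the same way about G: V = G + 8.7·n = (30.982, -8.0279), F = G − 8.7·n = (22.203, -23.051). Then |CF| = |F − C| = 32.005.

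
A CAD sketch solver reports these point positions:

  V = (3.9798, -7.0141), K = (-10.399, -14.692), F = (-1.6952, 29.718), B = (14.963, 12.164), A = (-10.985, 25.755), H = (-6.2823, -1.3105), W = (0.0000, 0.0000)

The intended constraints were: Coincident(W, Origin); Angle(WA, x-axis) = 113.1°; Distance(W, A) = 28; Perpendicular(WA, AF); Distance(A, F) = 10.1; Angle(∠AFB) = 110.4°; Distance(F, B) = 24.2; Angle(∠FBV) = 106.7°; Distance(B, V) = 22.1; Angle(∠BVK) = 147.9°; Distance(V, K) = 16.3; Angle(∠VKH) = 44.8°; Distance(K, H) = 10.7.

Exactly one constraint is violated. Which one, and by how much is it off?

Distance(K, H) = 10.7 — off by 3.30.

W = (0.00, 0.00) ✓; WA at 113.1° ✓; |WA| = 28.00 ✓; ∠(WA, AF) = 90.00° ✓; |AF| = 10.10 ✓; ∠AFB = 110.4° ✓; |FB| = 24.20 ✓; ∠FBV = 106.7° ✓; |BV| = 22.10 ✓; ∠BVK = 147.9° ✓; |VK| = 16.30 ✓; ∠VKH = 44.80° ✓; |KH| = 14.00 ✗.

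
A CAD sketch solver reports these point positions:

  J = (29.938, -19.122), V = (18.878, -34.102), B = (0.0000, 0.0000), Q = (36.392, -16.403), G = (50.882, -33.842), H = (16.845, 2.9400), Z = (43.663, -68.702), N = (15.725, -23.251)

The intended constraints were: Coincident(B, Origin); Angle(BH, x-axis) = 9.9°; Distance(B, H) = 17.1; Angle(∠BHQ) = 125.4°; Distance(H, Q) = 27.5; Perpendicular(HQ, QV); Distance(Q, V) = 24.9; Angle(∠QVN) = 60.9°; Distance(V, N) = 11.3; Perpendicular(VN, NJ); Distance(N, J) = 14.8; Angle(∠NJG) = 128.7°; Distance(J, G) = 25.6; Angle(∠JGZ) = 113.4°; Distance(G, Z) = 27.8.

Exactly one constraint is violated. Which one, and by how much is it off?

Distance(G, Z) = 27.8 — off by 7.80.

B = (0.00, 0.00) ✓; BH at 9.900° ✓; |BH| = 17.10 ✓; ∠BHQ = 125.4° ✓; |HQ| = 27.50 ✓; ∠(HQ, QV) = 90.00° ✓; |QV| = 24.90 ✓; ∠QVN = 60.90° ✓; |VN| = 11.30 ✓; ∠(VN, NJ) = 90.00° ✓; |NJ| = 14.80 ✓; ∠NJG = 128.7° ✓; |JG| = 25.60 ✓; ∠JGZ = 113.4° ✓; |GZ| = 35.60 ✗.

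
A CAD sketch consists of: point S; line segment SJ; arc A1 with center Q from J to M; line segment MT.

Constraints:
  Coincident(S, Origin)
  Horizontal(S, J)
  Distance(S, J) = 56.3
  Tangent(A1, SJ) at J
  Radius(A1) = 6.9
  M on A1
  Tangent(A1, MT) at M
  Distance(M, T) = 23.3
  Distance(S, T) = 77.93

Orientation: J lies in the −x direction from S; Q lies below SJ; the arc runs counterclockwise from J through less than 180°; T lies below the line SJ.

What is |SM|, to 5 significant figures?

62.251

S is at the origin; S and J share the same y with |SJ| = 56.3 and J on the −x side, so J = (-56.300, 0.0000). Since A1 is tangent to SJ there, QJ ⟂ SJ, so Q = J + (0, -6.9) = (-56.300, -6.9000). Since QM ⟂ MT (tangency), |QT| = √(6.9² + 23.3²) = 24.300 regardless of where M sits on A1. So T lies on both circle(S, 77.93) and circle(Q, 24.300); the below-SJ intersection is T = (-74.436, -23.074). M is the foot of the tangent from T: M = (-62.166, -3.2664).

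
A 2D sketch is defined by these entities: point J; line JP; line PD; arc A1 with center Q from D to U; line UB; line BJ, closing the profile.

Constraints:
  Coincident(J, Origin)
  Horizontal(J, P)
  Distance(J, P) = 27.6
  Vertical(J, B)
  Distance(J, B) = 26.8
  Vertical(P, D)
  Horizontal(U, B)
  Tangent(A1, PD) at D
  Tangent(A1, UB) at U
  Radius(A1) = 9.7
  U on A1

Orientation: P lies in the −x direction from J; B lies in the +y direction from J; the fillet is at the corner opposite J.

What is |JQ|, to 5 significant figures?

24.755

J is at the origin; J and P share the same y with |JP| = 27.6 and P on the −x side, so P = (-27.600, 0.0000). J and B share the same x with |JB| = 26.8 and B on the +y side, so B = (0.0000, 26.800). The virtual corner opposite J is at (-27.600, 26.800). Tangency of A1 to PD means the radius QD is perpendicular to PD and since A1 is tangent to UB there, QU ⟂ UB, with radius 9.7, so the center Q sits 9.7 in from both sides at Q = (-17.900, 17.100). Then |JQ| = |Q − J| = 24.755.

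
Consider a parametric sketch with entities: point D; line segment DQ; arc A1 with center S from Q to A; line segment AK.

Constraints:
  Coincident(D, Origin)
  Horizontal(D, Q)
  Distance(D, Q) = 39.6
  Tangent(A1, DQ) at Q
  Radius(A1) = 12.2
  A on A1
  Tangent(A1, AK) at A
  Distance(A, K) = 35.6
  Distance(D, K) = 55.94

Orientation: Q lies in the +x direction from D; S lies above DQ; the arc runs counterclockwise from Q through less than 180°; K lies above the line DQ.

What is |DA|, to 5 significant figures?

53.121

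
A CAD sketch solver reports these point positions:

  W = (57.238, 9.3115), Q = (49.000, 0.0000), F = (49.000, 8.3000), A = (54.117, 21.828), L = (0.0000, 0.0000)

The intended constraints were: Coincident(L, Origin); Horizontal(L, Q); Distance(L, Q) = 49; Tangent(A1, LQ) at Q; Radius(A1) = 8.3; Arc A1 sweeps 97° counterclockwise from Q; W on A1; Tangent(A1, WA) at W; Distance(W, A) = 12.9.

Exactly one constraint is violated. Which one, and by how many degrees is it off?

Tangent(A1, WA) at W — off by 7.00°.

L = (0.00, 0.00) ✓; L.y = 0.00, Q.y = 0.00 ✓; |LQ| = 49.00 ✓; ∠(FQ, QL) = 90.00° ✓; |FQ| = 8.300 ✓; bearing(F→W) − bearing(F→Q) = 97.00° ✓; |FW| = 8.300 ✓; ∠(FW, WA) = 83.00° ✗; |WA| = 12.90 ✓.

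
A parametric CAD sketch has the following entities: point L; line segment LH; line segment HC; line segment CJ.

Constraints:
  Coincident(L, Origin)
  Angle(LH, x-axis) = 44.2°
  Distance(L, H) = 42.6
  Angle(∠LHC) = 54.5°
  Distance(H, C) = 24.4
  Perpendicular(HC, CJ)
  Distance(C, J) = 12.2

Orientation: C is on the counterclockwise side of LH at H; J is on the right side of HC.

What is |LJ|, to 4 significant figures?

46.88

∠LHC = 54.5°, so HC runs at 44.2° + (180° − 54.5°) = 169.7° from the x-axis; with |HC| = 24.4, C = H + 24.4·(cos 169.7°, sin 169.7°) = (6.534, 34.06). HC is perpendicular to CJ; with |CJ| = 12.2 on the right of HC, J = C + 12.2·(0.1788, 0.9839) = (8.715, 46.07). Then |LJ| = |J − L| = 46.88.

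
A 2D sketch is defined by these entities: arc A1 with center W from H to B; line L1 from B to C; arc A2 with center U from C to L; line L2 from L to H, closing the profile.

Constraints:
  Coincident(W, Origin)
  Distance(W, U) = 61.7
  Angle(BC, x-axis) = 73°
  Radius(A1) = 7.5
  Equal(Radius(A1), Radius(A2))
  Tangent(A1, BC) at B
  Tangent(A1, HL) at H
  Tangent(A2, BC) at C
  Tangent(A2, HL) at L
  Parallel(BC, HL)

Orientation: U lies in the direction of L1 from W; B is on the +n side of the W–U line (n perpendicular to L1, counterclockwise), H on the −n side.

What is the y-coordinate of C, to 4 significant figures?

61.20

Tangency of A1 to both parallel lines with radius 7.5 puts B and H at W ± 7.5·n: B = (-7.172, 2.193), H = (7.172, -2.193). Equal radii place C and L the same way about U: C = U + 7.5·n = (10.87, 61.20), L = U − 7.5·n = (25.21, 56.81). So C.y = 61.20.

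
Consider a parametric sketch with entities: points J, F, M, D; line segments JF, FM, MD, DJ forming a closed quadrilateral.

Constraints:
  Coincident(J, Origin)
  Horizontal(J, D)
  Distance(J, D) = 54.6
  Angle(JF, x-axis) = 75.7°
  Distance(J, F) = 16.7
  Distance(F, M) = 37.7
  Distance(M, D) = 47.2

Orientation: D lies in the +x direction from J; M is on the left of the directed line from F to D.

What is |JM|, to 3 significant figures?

52.4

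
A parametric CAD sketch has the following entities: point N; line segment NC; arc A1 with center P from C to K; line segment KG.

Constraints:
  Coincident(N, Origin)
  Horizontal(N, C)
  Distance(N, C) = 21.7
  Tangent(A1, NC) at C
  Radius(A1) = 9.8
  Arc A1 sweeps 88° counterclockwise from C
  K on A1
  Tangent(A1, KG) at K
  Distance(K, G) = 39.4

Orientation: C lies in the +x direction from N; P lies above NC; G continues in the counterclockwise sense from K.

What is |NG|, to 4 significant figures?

58.87

On A1, C sits at bearing -90° from P; an 88° counterclockwise sweep puts K at bearing -2°, so K = P + 9.8·(cos -2°, sin -2°) = (31.49, 9.458). The tangent condition forces PK to be normal to KG, so KG runs along (−sin -2°, cos -2°); with |KG| = 39.4, G = (32.87, 48.83). Then |NG| = |G − N| = 58.87.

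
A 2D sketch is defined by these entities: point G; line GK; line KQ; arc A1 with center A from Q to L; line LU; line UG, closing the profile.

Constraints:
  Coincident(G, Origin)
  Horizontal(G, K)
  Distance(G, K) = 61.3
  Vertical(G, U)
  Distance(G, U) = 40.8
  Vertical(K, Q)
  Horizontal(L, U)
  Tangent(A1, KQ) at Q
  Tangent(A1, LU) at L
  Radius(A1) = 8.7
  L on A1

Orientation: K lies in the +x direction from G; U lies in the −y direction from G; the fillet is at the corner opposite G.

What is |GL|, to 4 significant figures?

66.57

G is at the origin; GK is horizontal with |GK| = 61.3 and K on the +x side, so K = (61.30, 0.000). G and U share the same x with |GU| = 40.8 and U on the −y side, so U = (0.000, -40.80). The virtual corner opposite G is at (61.30, -40.80). Tangency of A1 to KQ means the radius AQ is perpendicular to KQ and tangency of A1 to LU means the radius AL is perpendicular to LU, with radius 8.7, so the center A sits 8.7 in from both sides at A = (52.60, -32.10). That places the tangent points at Q = (61.30, -32.10) on KQ and L = (52.60, -40.80) on LU. Then |GL| = |L − G| = 66.57.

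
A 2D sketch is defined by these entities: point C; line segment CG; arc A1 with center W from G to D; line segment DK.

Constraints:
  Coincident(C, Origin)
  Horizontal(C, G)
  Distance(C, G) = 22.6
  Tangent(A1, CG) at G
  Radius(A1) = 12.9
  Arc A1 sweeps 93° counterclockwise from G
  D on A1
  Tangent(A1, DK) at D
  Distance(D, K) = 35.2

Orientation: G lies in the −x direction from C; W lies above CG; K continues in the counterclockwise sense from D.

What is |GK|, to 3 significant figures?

50.0

C is at the origin; CG is horizontal with |CG| = 22.6 and G on the −x side, so G = (-22.6, 0.00). Since A1 is tangent to CG there, WG ⟂ CG, so W = G + (0, 12.9) = (-22.6, 12.9). On A1, G sits at bearing -90° from W; a 93° counterclockwise sweep puts D at bearing 3°, so D = W + 12.9·(cos 3°, sin 3°) = (-9.72, 13.6). The tangent condition forces WD to be normal to DK, so DK runs along (−sin 3°, cos 3°); with |DK| = 35.2, K = (-11.6, 48.7). Then |GK| = |K − G| = 50.0.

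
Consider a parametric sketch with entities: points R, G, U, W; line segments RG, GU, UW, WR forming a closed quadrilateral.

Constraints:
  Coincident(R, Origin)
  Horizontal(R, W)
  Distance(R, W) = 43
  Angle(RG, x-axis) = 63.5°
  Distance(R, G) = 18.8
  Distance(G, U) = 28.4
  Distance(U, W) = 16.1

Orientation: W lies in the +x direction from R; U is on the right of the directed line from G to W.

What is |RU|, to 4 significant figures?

27.78

Checks: |GU| = 28.40 ✓; |UW| = 16.10 ✓.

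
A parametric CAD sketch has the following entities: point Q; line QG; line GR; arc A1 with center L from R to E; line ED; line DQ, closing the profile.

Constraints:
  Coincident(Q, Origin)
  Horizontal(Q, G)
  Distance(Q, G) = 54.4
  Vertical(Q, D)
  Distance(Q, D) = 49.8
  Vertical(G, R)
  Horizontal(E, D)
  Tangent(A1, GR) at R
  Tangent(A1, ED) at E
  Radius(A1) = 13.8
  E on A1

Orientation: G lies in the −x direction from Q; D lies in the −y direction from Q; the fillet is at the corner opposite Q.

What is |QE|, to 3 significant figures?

64.3

Q is at the origin; Q and G share the same y with |QG| = 54.4 and G on the −x side, so G = (-54.4, 0.00). Q and D share the same x with |QD| = 49.8 and D on the −y side, so D = (0.00, -49.8). The virtual corner opposite Q is at (-54.4, -49.8). Tangency of A1 to GR means the radius LR is perpendicular to GR and the tangent condition forces LE to be normal to ED, with radius 13.8, so the center L sits 13.8 in from both sides at L = (-40.6, -36.0). That places the tangent points at R = (-54.4, -36.0) on GR and E = (-40.6, -49.8) on ED. Then |QE| = |E − Q| = 64.3.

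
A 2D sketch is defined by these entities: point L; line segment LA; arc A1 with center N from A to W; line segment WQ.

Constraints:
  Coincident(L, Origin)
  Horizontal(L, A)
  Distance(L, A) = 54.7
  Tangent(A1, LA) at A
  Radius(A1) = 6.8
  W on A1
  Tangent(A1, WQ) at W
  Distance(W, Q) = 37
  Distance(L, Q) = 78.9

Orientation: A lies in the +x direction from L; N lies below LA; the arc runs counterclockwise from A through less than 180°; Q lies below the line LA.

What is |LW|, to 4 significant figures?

49.76

L is at the origin; LA is horizontal with |LA| = 54.7 and A on the +x side, so A = (54.70, 0.000). Tangency of A1 to LA means the radius NA is perpendicular to LA, so N = A + (0, -6.8) = (54.70, -6.800). Since NW ⟂ WQ (tangency), |NQ| = √(6.8² + 37.0²) = 37.62 regardless of where W sits on A1. So Q lies on both circle(L, 78.9) and circle(N, 37.62); the below-LA intersection is Q = (66.45, -42.54). W is the foot of the tangent from Q: W = (48.73, -10.06).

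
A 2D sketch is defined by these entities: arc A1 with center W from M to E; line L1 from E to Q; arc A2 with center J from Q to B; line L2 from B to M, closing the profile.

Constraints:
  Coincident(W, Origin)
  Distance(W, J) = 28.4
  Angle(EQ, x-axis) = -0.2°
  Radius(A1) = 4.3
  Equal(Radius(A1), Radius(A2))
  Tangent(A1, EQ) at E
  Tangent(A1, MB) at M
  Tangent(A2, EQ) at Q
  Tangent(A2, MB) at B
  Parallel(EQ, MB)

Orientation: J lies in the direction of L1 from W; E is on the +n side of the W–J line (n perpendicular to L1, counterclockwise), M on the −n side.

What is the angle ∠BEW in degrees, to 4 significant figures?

73.15°

Tangency of A1 to both parallel lines with radius 4.3 puts E and M at W ± 4.3·n: E = (0.01501, 4.300), M = (-0.01501, -4.300). Equal radii place Q and B the same way about J: Q = J + 4.3·n = (28.41, 4.201), B = J − 4.3·n = (28.38, -4.399). Then cos ∠BEW = EB·EW / (|EB||EW|), giving 73.15°.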